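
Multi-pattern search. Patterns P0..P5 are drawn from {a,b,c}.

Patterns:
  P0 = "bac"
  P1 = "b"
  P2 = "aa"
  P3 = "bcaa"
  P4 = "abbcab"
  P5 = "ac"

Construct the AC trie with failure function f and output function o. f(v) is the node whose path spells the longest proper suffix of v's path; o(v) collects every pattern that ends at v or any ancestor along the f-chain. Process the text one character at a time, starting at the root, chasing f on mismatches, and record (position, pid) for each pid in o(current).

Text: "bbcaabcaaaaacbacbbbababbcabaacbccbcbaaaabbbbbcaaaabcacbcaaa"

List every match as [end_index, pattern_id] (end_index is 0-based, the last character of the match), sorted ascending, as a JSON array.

Construct AC machine:
Trie nodes:
  0='ε' goto a→4 b→1
  1='b' goto a→2 c→6  [P1 ends]
  2='ba' goto c→3
  3='bac' goto ·  [P0 ends]
  4='a' goto a→5 b→9 c→14
  5='aa' goto ·  [P2 ends]
  6='bc' goto a→7
  7='bca' goto a→8
  8='bcaa' goto ·  [P3 ends]
  9='ab' goto b→10
  10='abb' goto c→11
  11='abbc' goto a→12
  12='abbca' goto b→13
  13='abbcab' goto ·  [P4 ends]
  14='ac' goto ·  [P5 ends]

BFS fail/out derivation:
  n1('b'): parent n0 fail=0; on 'b' 0 → fail=0;  out {1}∪∅={1}
  n4('a'): parent n0 fail=0; on 'a' 0 → fail=0;  out ∅∪∅=∅
  n2('ba'): parent n1 fail=0; on 'a' 0 → fail=4;  out ∅∪∅=∅
  n5('aa'): parent n4 fail=0; on 'a' 0 → fail=4;  out {2}∪∅={2}
  n6('bc'): parent n1 fail=0; on 'c' 0 → fail=0;  out ∅∪∅=∅
  n9('ab'): parent n4 fail=0; on 'b' 0 → fail=1;  out ∅∪{1}={1}
  n14('ac'): parent n4 fail=0; on 'c' 0 → fail=0;  out {5}∪∅={5}
  n3('bac'): parent n2 fail=4; on 'c' 4 → fail=14;  out {0}∪{5}={0,5}
  n7('bca'): parent n6 fail=0; on 'a' 0 → fail=4;  out ∅∪∅=∅
  n10('abb'): parent n9 fail=1; on 'b' 1→0 → fail=1;  out ∅∪{1}={1}
  n8('bcaa'): parent n7 fail=4; on 'a' 4 → fail=5;  out {3}∪{2}={2,3}
  n11('abbc'): parent n10 fail=1; on 'c' 1 → fail=6;  out ∅∪∅=∅
  n12('abbca'): parent n11 fail=6; on 'a' 6 → fail=7;  out ∅∪∅=∅
  n13('abbcab'): parent n12 fail=7; on 'b' 7→4 → fail=9;  out {4}∪{1}={1,4}

Scan:
pos 0 'b': at 1  emit P1@[0:0]
pos 1 'b': at 1 ·f  emit P1@[1:1]
pos 2 'c': at 6
pos 3 'a': at 7
pos 4 'a': at 8  emit P2@[3:4],P3@[1:4]
pos 5 'b': at 9 ·f  emit P1@[5:5]
pos 6 'c': at 6 ·f
pos 7 'a': at 7
pos 8 'a': at 8  emit P2@[7:8],P3@[5:8]
pos 9 'a': at 5 ·f  emit P2@[8:9]
pos 10 'a': at 5 ·f  emit P2@[9:10]
pos 11 'a': at 5 ·f  emit P2@[10:11]
pos 12 'c': at 14 ·f  emit P5@[11:12]
pos 13 'b': at 1 ·f  emit P1@[13:13]
pos 14 'a': at 2
pos 15 'c': at 3  emit P0@[13:15],P5@[14:15]
pos 16 'b': at 1 ·f  emit P1@[16:16]
pos 17 'b': at 1 ·f  emit P1@[17:17]
pos 18 'b': at 1 ·f  emit P1@[18:18]
pos 19 'a': at 2
pos 20 'b': at 9 ·f  emit P1@[20:20]
pos 21 'a': at 2 ·f
pos 22 'b': at 9 ·f  emit P1@[22:22]
pos 23 'b': at 10  emit P1@[23:23]
pos 24 'c': at 11
pos 25 'a': at 12
pos 26 'b': at 13  emit P1@[26:26],P4@[21:26]
pos 27 'a': at 2 ·f
pos 28 'a': at 5 ·f  emit P2@[27:28]
pos 29 'c': at 14 ·f  emit P5@[28:29]
pos 30 'b': at 1 ·f  emit P1@[30:30]
pos 31 'c': at 6
pos 32 'c': at 0 ·f
pos 33 'b': at 1  emit P1@[33:33]
pos 34 'c': at 6
pos 35 'b': at 1 ·f  emit P1@[35:35]
pos 36 'a': at 2
pos 37 'a': at 5 ·f  emit P2@[36:37]
pos 38 'a': at 5 ·f  emit P2@[37:38]
pos 39 'a': at 5 ·f  emit P2@[38:39]
pos 40 'b': at 9 ·f  emit P1@[40:40]
pos 41 'b': at 10  emit P1@[41:41]
pos 42 'b': at 1 ·f  emit P1@[42:42]
pos 43 'b': at 1 ·f  emit P1@[43:43]
pos 44 'b': at 1 ·f  emit P1@[44:44]
pos 45 'c': at 6
pos 46 'a': at 7
pos 47 'a': at 8  emit P2@[46:47],P3@[44:47]
pos 48 'a': at 5 ·f  emit P2@[47:48]
pos 49 'a': at 5 ·f  emit P2@[48:49]
pos 50 'b': at 9 ·f  emit P1@[50:50]
pos 51 'c': at 6 ·f
pos 52 'a': at 7
pos 53 'c': at 14 ·f  emit P5@[52:53]
pos 54 'b': at 1 ·f  emit P1@[54:54]
pos 55 'c': at 6
pos 56 'a': at 7
pos 57 'a': at 8  emit P2@[56:57],P3@[54:57]
pos 58 'a': at 5 ·f  emit P2@[57:58]

Matches: [[0,1],[1,1],[4,2],[4,3],[5,1],[8,2],[8,3],[9,2],[10,2],[11,2],[12,5],[13,1],[15,0],[15,5],[16,1],[17,1],[18,1],[20,1],[22,1],[23,1],[26,1],[26,4],[28,2],[29,5],[30,1],[33,1],[35,1],[37,2],[38,2],[39,2],[40,1],[41,1],[42,1],[43,1],[44,1],[47,2],[47,3],[48,2],[49,2],[50,1],[53,5],[54,1],[57,2],[57,3],[58,2]]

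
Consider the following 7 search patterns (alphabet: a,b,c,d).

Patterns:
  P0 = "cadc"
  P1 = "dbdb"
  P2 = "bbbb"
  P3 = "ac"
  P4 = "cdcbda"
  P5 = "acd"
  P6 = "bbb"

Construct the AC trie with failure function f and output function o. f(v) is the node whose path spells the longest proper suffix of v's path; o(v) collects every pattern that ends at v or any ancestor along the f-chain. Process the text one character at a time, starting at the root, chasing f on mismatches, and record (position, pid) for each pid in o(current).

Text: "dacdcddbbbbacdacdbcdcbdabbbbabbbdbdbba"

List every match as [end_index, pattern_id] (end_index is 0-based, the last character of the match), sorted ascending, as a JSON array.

Build automaton:
Trie nodes:
  n0 'ε': a→13 b→9 c→1 d→5
  n1 'c': a→2 d→15
  n2 'ca': d→3
  n3 'cad': c→4
  n4 'cadc': ·  ←P0
  n5 'd': b→6
  n6 'db': d→7
  n7 'dbd': b→8
  n8 'dbdb': ·  ←P1
  n9 'b': b→10
  n10 'bb': b→11
  n11 'bbb': b→12  ←P6
  n12 'bbbb': ·  ←P2
  n13 'a': c→14
  n14 'ac': d→20  ←P3
  n15 'cd': c→16
  n16 'cdc': b→17
  n17 'cdcb': d→18
  n18 'cdcbd': a→19
  n19 'cdcbda': ·  ←P4
  n20 'acd': ·  ←P5

BFS fail/out derivation:
  fail(1) 'c': from fail(0)=0 chase 'c': 0 ⇒ 0;  out=∅∪out(0)=∅
  fail(5) 'd': from fail(0)=0 chase 'd': 0 ⇒ 0;  out=∅∪out(0)=∅
  fail(9) 'b': from fail(0)=0 chase 'b': 0 ⇒ 0;  out=∅∪out(0)=∅
  fail(13) 'a': from fail(0)=0 chase 'a': 0 ⇒ 0;  out=∅∪out(0)=∅
  fail(2) 'ca': from fail(1)=0 chase 'a': 0 ⇒ 13;  out=∅∪out(13)=∅
  fail(6) 'db': from fail(5)=0 chase 'b': 0 ⇒ 9;  out=∅∪out(9)=∅
  fail(10) 'bb': from fail(9)=0 chase 'b': 0 ⇒ 9;  out=∅∪out(9)=∅
  fail(14) 'ac': from fail(13)=0 chase 'c': 0 ⇒ 1;  out={3}∪out(1)={3}
  fail(15) 'cd': from fail(1)=0 chase 'd': 0 ⇒ 5;  out=∅∪out(5)=∅
  fail(3) 'cad': from fail(2)=13 chase 'd': 13→0 ⇒ 5;  out=∅∪out(5)=∅
  fail(7) 'dbd': from fail(6)=9 chase 'd': 9→0 ⇒ 5;  out=∅∪out(5)=∅
  fail(11) 'bbb': from fail(10)=9 chase 'b': 9 ⇒ 10;  out={6}∪out(10)={6}
  fail(16) 'cdc': from fail(15)=5 chase 'c': 5→0 ⇒ 1;  out=∅∪out(1)=∅
  fail(20) 'acd': from fail(14)=1 chase 'd': 1 ⇒ 15;  out={5}∪out(15)={5}
  fail(4) 'cadc': from fail(3)=5 chase 'c': 5→0 ⇒ 1;  out={0}∪out(1)={0}
  fail(8) 'dbdb': from fail(7)=5 chase 'b': 5 ⇒ 6;  out={1}∪out(6)={1}
  fail(12) 'bbbb': from fail(11)=10 chase 'b': 10 ⇒ 11;  out={2}∪out(11)={2,6}
  fail(17) 'cdcb': from fail(16)=1 chase 'b': 1→0 ⇒ 9;  out=∅∪out(9)=∅
  fail(18) 'cdcbd': from fail(17)=9 chase 'd': 9→0 ⇒ 5;  out=∅∪out(5)=∅
  fail(19) 'cdcbda': from fail(18)=5 chase 'a': 5→0 ⇒ 13;  out={4}∪out(13)={4}

Run:
[0] read 'd'  n0⇒n5
[1] read 'a'  n5⇒n13 (via fail)
[2] read 'c'  n13⇒n14  emit P3@[1:2]
[3] read 'd'  n14⇒n20  emit P5@[1:3]
[4] read 'c'  n20⇒n16 (via fail)
[5] read 'd'  n16⇒n15 (via fail)
[6] read 'd'  n15⇒n5 (via fail)
[7] read 'b'  n5⇒n6
[8] read 'b'  n6⇒n10 (via fail)
[9] read 'b'  n10⇒n11  emit P6@[7:9]
[10] read 'b'  n11⇒n12  emit P2@[7:10],P6@[8:10]
[11] read 'a'  n12⇒n13 (via fail)
[12] read 'c'  n13⇒n14  emit P3@[11:12]
[13] read 'd'  n14⇒n20  emit P5@[11:13]
[14] read 'a'  n20⇒n13 (via fail)
[15] read 'c'  n13⇒n14  emit P3@[14:15]
[16] read 'd'  n14⇒n20  emit P5@[14:16]
[17] read 'b'  n20⇒n6 (via fail)
[18] read 'c'  n6⇒n1 (via fail)
[19] read 'd'  n1⇒n15
[20] read 'c'  n15⇒n16
[21] read 'b'  n16⇒n17
[22] read 'd'  n17⇒n18
[23] read 'a'  n18⇒n19  emit P4@[18:23]
[24] read 'b'  n19⇒n9 (via fail)
[25] read 'b'  n9⇒n10
[26] read 'b'  n10⇒n11  emit P6@[24:26]
[27] read 'b'  n11⇒n12  emit P2@[24:27],P6@[25:27]
[28] read 'a'  n12⇒n13 (via fail)
[29] read 'b'  n13⇒n9 (via fail)
[30] read 'b'  n9⇒n10
[31] read 'b'  n10⇒n11  emit P6@[29:31]
[32] read 'd'  n11⇒n5 (via fail)
[33] read 'b'  n5⇒n6
[34] read 'd'  n6⇒n7
[35] read 'b'  n7⇒n8  emit P1@[32:35]
[36] read 'b'  n8⇒n10 (via fail)
[37] read 'a'  n10⇒n13 (via fail)

Matches: [[2,3],[3,5],[9,6],[10,2],[10,6],[12,3],[13,5],[15,3],[16,5],[23,4],[26,6],[27,2],[27,6],[31,6],[35,1]]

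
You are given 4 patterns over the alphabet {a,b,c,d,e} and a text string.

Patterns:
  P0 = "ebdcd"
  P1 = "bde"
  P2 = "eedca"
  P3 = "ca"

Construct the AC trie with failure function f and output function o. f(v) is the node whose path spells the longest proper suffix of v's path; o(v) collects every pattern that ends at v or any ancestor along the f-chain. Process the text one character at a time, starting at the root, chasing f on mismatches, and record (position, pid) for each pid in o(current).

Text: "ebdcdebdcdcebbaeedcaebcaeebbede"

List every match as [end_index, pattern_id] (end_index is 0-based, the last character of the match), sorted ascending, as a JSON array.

Construct AC machine:
Trie (insert patterns):
  0='ε' goto b→6 c→13 e→1
  1='e' goto b→2 e→9
  2='eb' goto d→3
  3='ebd' goto c→4
  4='ebdc' goto d→5
  5='ebdcd' goto ·  ←P0
  6='b' goto d→7
  7='bd' goto e→8
  8='bde' goto ·  ←P1
  9='ee' goto d→10
  10='eed' goto c→11
  11='eedc' goto a→12
  12='eedca' goto ·  ←P2
  13='c' goto a→14
  14='ca' goto ·  ←P3

BFS fail/out derivation:
  fail(1) 'e': from fail(0)=0 chase 'e': 0 ⇒ 0;  out=∅∪out(0)=∅
  fail(6) 'b': from fail(0)=0 chase 'b': 0 ⇒ 0;  out=∅∪out(0)=∅
  fail(13) 'c': from fail(0)=0 chase 'c': 0 ⇒ 0;  out=∅∪out(0)=∅
  fail(2) 'eb': from fail(1)=0 chase 'b': 0 ⇒ 6;  out=∅∪out(6)=∅
  fail(7) 'bd': from fail(6)=0 chase 'd': 0 ⇒ 0;  out=∅∪out(0)=∅
  fail(9) 'ee': from fail(1)=0 chase 'e': 0 ⇒ 1;  out=∅∪out(1)=∅
  fail(14) 'ca': from fail(13)=0 chase 'a': 0 ⇒ 0;  out={3}∪out(0)={3}
  fail(3) 'ebd': from fail(2)=6 chase 'd': 6 ⇒ 7;  out=∅∪out(7)=∅
  fail(8) 'bde': from fail(7)=0 chase 'e': 0 ⇒ 1;  out={1}∪out(1)={1}
  fail(10) 'eed': from fail(9)=1 chase 'd': 1→0 ⇒ 0;  out=∅∪out(0)=∅
  fail(4) 'ebdc': from fail(3)=7 chase 'c': 7→0 ⇒ 13;  out=∅∪out(13)=∅
  fail(11) 'eedc': from fail(10)=0 chase 'c': 0 ⇒ 13;  out=∅∪out(13)=∅
  fail(5) 'ebdcd': from fail(4)=13 chase 'd': 13→0 ⇒ 0;  out={0}∪out(0)={0}
  fail(12) 'eedca': from fail(11)=13 chase 'a': 13 ⇒ 14;  out={2}∪out(14)={2,3}

Scan:
[0] read 'e'  n0⇒n1
[1] read 'b'  n1⇒n2
[2] read 'd'  n2⇒n3
[3] read 'c'  n3⇒n4
[4] read 'd'  n4⇒n5  emit P0@[0:4]
[5] read 'e'  n5⇒n1 ·f
[6] read 'b'  n1⇒n2
[7] read 'd'  n2⇒n3
[8] read 'c'  n3⇒n4
[9] read 'd'  n4⇒n5  emit P0@[5:9]
[10] read 'c'  n5⇒n13 ·f
[11] read 'e'  n13⇒n1 ·f
[12] read 'b'  n1⇒n2
[13] read 'b'  n2⇒n6 ·f
[14] read 'a'  n6⇒n0 ·f
[15] read 'e'  n0⇒n1
[16] read 'e'  n1⇒n9
[17] read 'd'  n9⇒n10
[18] read 'c'  n10⇒n11
[19] read 'a'  n11⇒n12  emit P2@[15:19],P3@[18:19]
[20] read 'e'  n12⇒n1 ·f
[21] read 'b'  n1⇒n2
[22] read 'c'  n2⇒n13 ·f
[23] read 'a'  n13⇒n14  emit P3@[22:23]
[24] read 'e'  n14⇒n1 ·f
[25] read 'e'  n1⇒n9
[26] read 'b'  n9⇒n2 ·f
[27] read 'b'  n2⇒n6 ·f
[28] read 'e'  n6⇒n1 ·f
[29] read 'd'  n1⇒n0 ·f
[30] read 'e'  n0⇒n1

All matches (sorted): [[4,0],[9,0],[19,2],[19,3],[23,3]]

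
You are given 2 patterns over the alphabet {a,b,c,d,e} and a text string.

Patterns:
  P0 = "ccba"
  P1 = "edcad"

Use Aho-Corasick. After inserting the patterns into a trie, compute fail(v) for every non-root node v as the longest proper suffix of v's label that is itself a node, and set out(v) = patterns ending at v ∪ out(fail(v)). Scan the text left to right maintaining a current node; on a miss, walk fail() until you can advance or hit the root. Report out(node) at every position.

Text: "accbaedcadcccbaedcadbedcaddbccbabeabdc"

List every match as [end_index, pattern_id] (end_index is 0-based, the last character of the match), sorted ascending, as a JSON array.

Construct AC machine:
Trie nodes:
  n0 'ε': c→1 e→5
  n1 'c': c→2
  n2 'cc': b→3
  n3 'ccb': a→4
  n4 'ccba': ·  [P0 ends]
  n5 'e': d→6
  n6 'ed': c→7
  n7 'edc': a→8
  n8 'edca': d→9
  n9 'edcad': ·  [P1 ends]

BFS fail/out derivation:
  fail(1) 'c': from fail(0)=0 chase 'c': 0 ⇒ 0;  out=∅∪out(0)=∅
  fail(5) 'e': from fail(0)=0 chase 'e': 0 ⇒ 0;  out=∅∪out(0)=∅
  fail(2) 'cc': from fail(1)=0 chase 'c': 0 ⇒ 1;  out=∅∪out(1)=∅
  fail(6) 'ed': from fail(5)=0 chase 'd': 0 ⇒ 0;  out=∅∪out(0)=∅
  fail(3) 'ccb': from fail(2)=1 chase 'b': 1→0 ⇒ 0;  out=∅∪out(0)=∅
  fail(7) 'edc': from fail(6)=0 chase 'c': 0 ⇒ 1;  out=∅∪out(1)=∅
  fail(4) 'ccba': from fail(3)=0 chase 'a': 0 ⇒ 0;  out={0}∪out(0)={0}
  fail(8) 'edca': from fail(7)=1 chase 'a': 1→0 ⇒ 0;  out=∅∪out(0)=∅
  fail(9) 'edcad': from fail(8)=0 chase 'd': 0 ⇒ 0;  out={1}∪out(0)={1}

Scan:
[0] read 'a'  n0⇒n0
[1] read 'c'  n0⇒n1
[2] read 'c'  n1⇒n2
[3] read 'b'  n2⇒n3
[4] read 'a'  n3⇒n4  ** P0@[1:4]
[5] read 'e'  n4⇒n5 (via fail)
[6] read 'd'  n5⇒n6
[7] read 'c'  n6⇒n7
[8] read 'a'  n7⇒n8
[9] read 'd'  n8⇒n9  ** P1@[5:9]
[10] read 'c'  n9⇒n1 (via fail)
[11] read 'c'  n1⇒n2
[12] read 'c'  n2⇒n2 (via fail)
[13] read 'b'  n2⇒n3
[14] read 'a'  n3⇒n4  ** P0@[11:14]
[15] read 'e'  n4⇒n5 (via fail)
[16] read 'd'  n5⇒n6
[17] read 'c'  n6⇒n7
[18] read 'a'  n7⇒n8
[19] read 'd'  n8⇒n9  ** P1@[15:19]
[20] read 'b'  n9⇒n0 (via fail)
[21] read 'e'  n0⇒n5
[22] read 'd'  n5⇒n6
[23] read 'c'  n6⇒n7
[24] read 'a'  n7⇒n8
[25] read 'd'  n8⇒n9  ** P1@[21:25]
[26] read 'd'  n9⇒n0 (via fail)
[27] read 'b'  n0⇒n0
[28] read 'c'  n0⇒n1
[29] read 'c'  n1⇒n2
[30] read 'b'  n2⇒n3
[31] read 'a'  n3⇒n4  ** P0@[28:31]
[32] read 'b'  n4⇒n0 (via fail)
[33] read 'e'  n0⇒n5
[34] read 'a'  n5⇒n0 (via fail)
[35] read 'b'  n0⇒n0
[36] read 'd'  n0⇒n0
[37] read 'c'  n0⇒n1

All matches (sorted): [[4,0],[9,1],[14,0],[19,1],[25,1],[31,0]]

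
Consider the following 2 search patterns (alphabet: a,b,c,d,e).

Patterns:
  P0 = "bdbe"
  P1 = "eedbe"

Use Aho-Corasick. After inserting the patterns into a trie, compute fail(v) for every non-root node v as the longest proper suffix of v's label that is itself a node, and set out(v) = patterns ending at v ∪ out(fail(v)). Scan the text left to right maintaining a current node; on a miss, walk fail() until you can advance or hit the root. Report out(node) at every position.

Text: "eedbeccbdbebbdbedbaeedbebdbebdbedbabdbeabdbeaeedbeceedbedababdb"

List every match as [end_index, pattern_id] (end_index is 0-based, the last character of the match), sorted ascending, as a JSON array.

Construct AC machine:
Trie (insert patterns):
  n0 'ε': b→1 e→5
  n1 'b': d→2
  n2 'bd': b→3
  n3 'bdb': e→4
  n4 'bdbe': ·  [P0 ends]
  n5 'e': e→6
  n6 'ee': d→7
  n7 'eed': b→8
  n8 'eedb': e→9
  n9 'eedbe': ·  [P1 ends]

BFS fail/out derivation:
  fail(1) 'b': from fail(0)=0 chase 'b': 0 ⇒ 0;  out=∅∪out(0)=∅
  fail(5) 'e': from fail(0)=0 chase 'e': 0 ⇒ 0;  out=∅∪out(0)=∅
  fail(2) 'bd': from fail(1)=0 chase 'd': 0 ⇒ 0;  out=∅∪out(0)=∅
  fail(6) 'ee': from fail(5)=0 chase 'e': 0 ⇒ 5;  out=∅∪out(5)=∅
  fail(3) 'bdb': from fail(2)=0 chase 'b': 0 ⇒ 1;  out=∅∪out(1)=∅
  fail(7) 'eed': from fail(6)=5 chase 'd': 5→0 ⇒ 0;  out=∅∪out(0)=∅
  fail(4) 'bdbe': from fail(3)=1 chase 'e': 1→0 ⇒ 5;  out={0}∪out(5)={0}
  fail(8) 'eedb': from fail(7)=0 chase 'b': 0 ⇒ 1;  out=∅∪out(1)=∅
  fail(9) 'eedbe': from fail(8)=1 chase 'e': 1→0 ⇒ 5;  out={1}∪out(5)={1}

Run:
pos 0 'e': at 5
pos 1 'e': at 6
pos 2 'd': at 7
pos 3 'b': at 8
pos 4 'e': at 9  ** P1@[0:4]
pos 5 'c': at 0 ·f
pos 6 'c': at 0
pos 7 'b': at 1
pos 8 'd': at 2
pos 9 'b': at 3
pos 10 'e': at 4  ** P0@[7:10]
pos 11 'b': at 1 ·f
pos 12 'b': at 1 ·f
pos 13 'd': at 2
pos 14 'b': at 3
pos 15 'e': at 4  ** P0@[12:15]
pos 16 'd': at 0 ·f
pos 17 'b': at 1
pos 18 'a': at 0 ·f
pos 19 'e': at 5
pos 20 'e': at 6
pos 21 'd': at 7
pos 22 'b': at 8
pos 23 'e': at 9  ** P1@[19:23]
pos 24 'b': at 1 ·f
pos 25 'd': at 2
pos 26 'b': at 3
pos 27 'e': at 4  ** P0@[24:27]
pos 28 'b': at 1 ·f
pos 29 'd': at 2
pos 30 'b': at 3
pos 31 'e': at 4  ** P0@[28:31]
pos 32 'd': at 0 ·f
pos 33 'b': at 1
pos 34 'a': at 0 ·f
pos 35 'b': at 1
pos 36 'd': at 2
pos 37 'b': at 3
pos 38 'e': at 4  ** P0@[35:38]
pos 39 'a': at 0 ·f
pos 40 'b': at 1
pos 41 'd': at 2
pos 42 'b': at 3
pos 43 'e': at 4  ** P0@[40:43]
pos 44 'a': at 0 ·f
pos 45 'e': at 5
pos 46 'e': at 6
pos 47 'd': at 7
pos 48 'b': at 8
pos 49 'e': at 9  ** P1@[45:49]
pos 50 'c': at 0 ·f
pos 51 'e': at 5
pos 52 'e': at 6
pos 53 'd': at 7
pos 54 'b': at 8
pos 55 'e': at 9  ** P1@[51:55]
pos 56 'd': at 0 ·f
pos 57 'a': at 0
pos 58 'b': at 1
pos 59 'a': at 0 ·f
pos 60 'b': at 1
pos 61 'd': at 2
pos 62 'b': at 3

Matches: [[4,1],[10,0],[15,0],[23,1],[27,0],[31,0],[38,0],[43,0],[49,1],[55,1]]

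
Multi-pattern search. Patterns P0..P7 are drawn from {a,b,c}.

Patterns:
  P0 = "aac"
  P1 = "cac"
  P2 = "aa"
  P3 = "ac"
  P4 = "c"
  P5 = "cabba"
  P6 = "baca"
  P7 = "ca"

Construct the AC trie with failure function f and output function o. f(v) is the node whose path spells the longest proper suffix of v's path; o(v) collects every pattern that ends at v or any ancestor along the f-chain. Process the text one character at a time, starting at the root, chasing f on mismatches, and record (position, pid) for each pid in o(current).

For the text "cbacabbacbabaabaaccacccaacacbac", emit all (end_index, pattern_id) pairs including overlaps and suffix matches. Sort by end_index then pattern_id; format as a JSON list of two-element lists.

Construct AC machine:
Trie nodes:
  n0 'ε': a→1 b→11 c→4
  n1 'a': a→2 c→7
  n2 'aa': c→3  [P2 ends]
  n3 'aac': ·  [P0 ends]
  n4 'c': a→5  [P4 ends]
  n5 'ca': b→8 c→6  [P7 ends]
  n6 'cac': ·  [P1 ends]
  n7 'ac': ·  [P3 ends]
  n8 'cab': b→9
  n9 'cabb': a→10
  n10 'cabba': ·  [P5 ends]
  n11 'b': a→12
  n12 'ba': c→13
  n13 'bac': a→14
  n14 'baca': ·  [P6 ends]

Failure links (BFS by depth):
  fail(1) 'a': from fail(0)=0 chase 'a': 0 ⇒ 0;  out=∅∪out(0)=∅
  fail(4) 'c': from fail(0)=0 chase 'c': 0 ⇒ 0;  out={4}∪out(0)={4}
  fail(11) 'b': from fail(0)=0 chase 'b': 0 ⇒ 0;  out=∅∪out(0)=∅
  fail(2) 'aa': from fail(1)=0 chase 'a': 0 ⇒ 1;  out={2}∪out(1)={2}
  fail(5) 'ca': from fail(4)=0 chase 'a': 0 ⇒ 1;  out={7}∪out(1)={7}
  fail(7) 'ac': from fail(1)=0 chase 'c': 0 ⇒ 4;  out={3}∪out(4)={3,4}
  fail(12) 'ba': from fail(11)=0 chase 'a': 0 ⇒ 1;  out=∅∪out(1)=∅
  fail(3) 'aac': from fail(2)=1 chase 'c': 1 ⇒ 7;  out={0}∪out(7)={0,3,4}
  fail(6) 'cac': from fail(5)=1 chase 'c': 1 ⇒ 7;  out={1}∪out(7)={1,3,4}
  fail(8) 'cab': from fail(5)=1 chase 'b': 1→0 ⇒ 11;  out=∅∪out(11)=∅
  fail(13) 'bac': from fail(12)=1 chase 'c': 1 ⇒ 7;  out=∅∪out(7)={3,4}
  fail(9) 'cabb': from fail(8)=11 chase 'b': 11→0 ⇒ 11;  out=∅∪out(11)=∅
  fail(14) 'baca': from fail(13)=7 chase 'a': 7→4 ⇒ 5;  out={6}∪out(5)={6,7}
  fail(10) 'cabba': from fail(9)=11 chase 'a': 11 ⇒ 12;  out={5}∪out(12)={5}

Run:
[0] read 'c'  n0⇒n4  → match P4@[0:0]
[1] read 'b'  n4⇒n11 (via fail)
[2] read 'a'  n11⇒n12
[3] read 'c'  n12⇒n13  → match P3@[2:3],P4@[3:3]
[4] read 'a'  n13⇒n14  → match P6@[1:4],P7@[3:4]
[5] read 'b'  n14⇒n8 (via fail)
[6] read 'b'  n8⇒n9
[7] read 'a'  n9⇒n10  → match P5@[3:7]
[8] read 'c'  n10⇒n13 (via fail)  → match P3@[7:8],P4@[8:8]
[9] read 'b'  n13⇒n11 (via fail)
[10] read 'a'  n11⇒n12
[11] read 'b'  n12⇒n11 (via fail)
[12] read 'a'  n11⇒n12
[13] read 'a'  n12⇒n2 (via fail)  → match P2@[12:13]
[14] read 'b'  n2⇒n11 (via fail)
[15] read 'a'  n11⇒n12
[16] read 'a'  n12⇒n2 (via fail)  → match P2@[15:16]
[17] read 'c'  n2⇒n3  → match P0@[15:17],P3@[16:17],P4@[17:17]
[18] read 'c'  n3⇒n4 (via fail)  → match P4@[18:18]
[19] read 'a'  n4⇒n5  → match P7@[18:19]
[20] read 'c'  n5⇒n6  → match P1@[18:20],P3@[19:20],P4@[20:20]
[21] read 'c'  n6⇒n4 (via fail)  → match P4@[21:21]
[22] read 'c'  n4⇒n4 (via fail)  → match P4@[22:22]
[23] read 'a'  n4⇒n5  → match P7@[22:23]
[24] read 'a'  n5⇒n2 (via fail)  → match P2@[23:24]
[25] read 'c'  n2⇒n3  → match P0@[23:25],P3@[24:25],P4@[25:25]
[26] read 'a'  n3⇒n5 (via fail)  → match P7@[25:26]
[27] read 'c'  n5⇒n6  → match P1@[25:27],P3@[26:27],P4@[27:27]
[28] read 'b'  n6⇒n11 (via fail)
[29] read 'a'  n11⇒n12
[30] read 'c'  n12⇒n13  → match P3@[29:30],P4@[30:30]

Matches: [[0,4],[3,3],[3,4],[4,6],[4,7],[7,5],[8,3],[8,4],[13,2],[16,2],[17,0],[17,3],[17,4],[18,4],[19,7],[20,1],[20,3],[20,4],[21,4],[22,4],[23,7],[24,2],[25,0],[25,3],[25,4],[26,7],[27,1],[27,3],[27,4],[30,3],[30,4]]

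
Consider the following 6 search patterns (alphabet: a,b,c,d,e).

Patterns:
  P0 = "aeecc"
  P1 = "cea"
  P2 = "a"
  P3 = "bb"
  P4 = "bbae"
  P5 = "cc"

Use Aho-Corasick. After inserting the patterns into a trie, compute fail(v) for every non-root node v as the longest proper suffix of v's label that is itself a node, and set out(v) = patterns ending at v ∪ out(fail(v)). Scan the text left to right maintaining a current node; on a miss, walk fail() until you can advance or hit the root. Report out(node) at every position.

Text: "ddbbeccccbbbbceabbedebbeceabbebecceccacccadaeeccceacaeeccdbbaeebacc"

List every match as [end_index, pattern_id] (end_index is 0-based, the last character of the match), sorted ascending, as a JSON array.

Build automaton:
Trie nodes:
  n0 'ε': a→1 b→9 c→6
  n1 'a': e→2  ←P2
  n2 'ae': e→3
  n3 'aee': c→4
  n4 'aeec': c→5
  n5 'aeecc': ·  ←P0
  n6 'c': c→13 e→7
  n7 'ce': a→8
  n8 'cea': ·  ←P1
  n9 'b': b→10
  n10 'bb': a→11  ←P3
  n11 'bba': e→12
  n12 'bbae': ·  ←P4
  n13 'cc': ·  ←P5

BFS fail/out derivation:
  n1('a'): parent n0 fail=0; on 'a' 0 → fail=0;  out {2}∪∅={2}
  n6('c'): parent n0 fail=0; on 'c' 0 → fail=0;  out ∅∪∅=∅
  n9('b'): parent n0 fail=0; on 'b' 0 → fail=0;  out ∅∪∅=∅
  n2('ae'): parent n1 fail=0; on 'e' 0 → fail=0;  out ∅∪∅=∅
  n7('ce'): parent n6 fail=0; on 'e' 0 → fail=0;  out ∅∪∅=∅
  n10('bb'): parent n9 fail=0; on 'b' 0 → fail=9;  out {3}∪∅={3}
  n13('cc'): parent n6 fail=0; on 'c' 0 → fail=6;  out {5}∪∅={5}
  n3('aee'): parent n2 fail=0; on 'e' 0 → fail=0;  out ∅∪∅=∅
  n8('cea'): parent n7 fail=0; on 'a' 0 → fail=1;  out {1}∪{2}={1,2}
  n11('bba'): parent n10 fail=9; on 'a' 9→0 → fail=1;  out ∅∪{2}={2}
  n4('aeec'): parent n3 fail=0; on 'c' 0 → fail=6;  out ∅∪∅=∅
  n12('bbae'): parent n11 fail=1; on 'e' 1 → fail=2;  out {4}∪∅={4}
  n5('aeecc'): parent n4 fail=6; on 'c' 6 → fail=13;  out {0}∪{5}={0,5}

Run:
i=0 'd': node 0→0
i=1 'd': node 0→0
i=2 'b': node 0→9
i=3 'b': node 9→10  ** P3@[2:3]
i=4 'e': node 10→0 (via fail)
i=5 'c': node 0→6
i=6 'c': node 6→13  ** P5@[5:6]
i=7 'c': node 13→13 (via fail)  ** P5@[6:7]
i=8 'c': node 13→13 (via fail)  ** P5@[7:8]
i=9 'b': node 13→9 (via fail)
i=10 'b': node 9→10  ** P3@[9:10]
i=11 'b': node 10→10 (via fail)  ** P3@[10:11]
i=12 'b': node 10→10 (via fail)  ** P3@[11:12]
i=13 'c': node 10→6 (via fail)
i=14 'e': node 6→7
i=15 'a': node 7→8  ** P1@[13:15],P2@[15:15]
i=16 'b': node 8→9 (via fail)
i=17 'b': node 9→10  ** P3@[16:17]
i=18 'e': node 10→0 (via fail)
i=19 'd': node 0→0
i=20 'e': node 0→0
i=21 'b': node 0→9
i=22 'b': node 9→10  ** P3@[21:22]
i=23 'e': node 10→0 (via fail)
i=24 'c': node 0→6
i=25 'e': node 6→7
i=26 'a': node 7→8  ** P1@[24:26],P2@[26:26]
i=27 'b': node 8→9 (via fail)
i=28 'b': node 9→10  ** P3@[27:28]
i=29 'e': node 10→0 (via fail)
i=30 'b': node 0→9
i=31 'e': node 9→0 (via fail)
i=32 'c': node 0→6
i=33 'c': node 6→13  ** P5@[32:33]
i=34 'e': node 13→7 (via fail)
i=35 'c': node 7→6 (via fail)
i=36 'c': node 6→13  ** P5@[35:36]
i=37 'a': node 13→1 (via fail)  ** P2@[37:37]
i=38 'c': node 1→6 (via fail)
i=39 'c': node 6→13  ** P5@[38:39]
i=40 'c': node 13→13 (via fail)  ** P5@[39:40]
i=41 'a': node 13→1 (via fail)  ** P2@[41:41]
i=42 'd': node 1→0 (via fail)
i=43 'a': node 0→1  ** P2@[43:43]
i=44 'e': node 1→2
i=45 'e': node 2→3
i=46 'c': node 3→4
i=47 'c': node 4→5  ** P0@[43:47],P5@[46:47]
i=48 'c': node 5→13 (via fail)  ** P5@[47:48]
i=49 'e': node 13→7 (via fail)
i=50 'a': node 7→8  ** P1@[48:50],P2@[50:50]
i=51 'c': node 8→6 (via fail)
i=52 'a': node 6→1 (via fail)  ** P2@[52:52]
i=53 'e': node 1→2
i=54 'e': node 2→3
i=55 'c': node 3→4
i=56 'c': node 4→5  ** P0@[52:56],P5@[55:56]
i=57 'd': node 5→0 (via fail)
i=58 'b': node 0→9
i=59 'b': node 9→10  ** P3@[58:59]
i=60 'a': node 10→11  ** P2@[60:60]
i=61 'e': node 11→12  ** P4@[58:61]
i=62 'e': node 12→3 (via fail)
i=63 'b': node 3→9 (via fail)
i=64 'a': node 9→1 (via fail)  ** P2@[64:64]
i=65 'c': node 1→6 (via fail)
i=66 'c': node 6→13  ** P5@[65:66]

Matches: [[3,3],[6,5],[7,5],[8,5],[10,3],[11,3],[12,3],[15,1],[15,2],[17,3],[22,3],[26,1],[26,2],[28,3],[33,5],[36,5],[37,2],[39,5],[40,5],[41,2],[43,2],[47,0],[47,5],[48,5],[50,1],[50,2],[52,2],[56,0],[56,5],[59,3],[60,2],[61,4],[64,2],[66,5]]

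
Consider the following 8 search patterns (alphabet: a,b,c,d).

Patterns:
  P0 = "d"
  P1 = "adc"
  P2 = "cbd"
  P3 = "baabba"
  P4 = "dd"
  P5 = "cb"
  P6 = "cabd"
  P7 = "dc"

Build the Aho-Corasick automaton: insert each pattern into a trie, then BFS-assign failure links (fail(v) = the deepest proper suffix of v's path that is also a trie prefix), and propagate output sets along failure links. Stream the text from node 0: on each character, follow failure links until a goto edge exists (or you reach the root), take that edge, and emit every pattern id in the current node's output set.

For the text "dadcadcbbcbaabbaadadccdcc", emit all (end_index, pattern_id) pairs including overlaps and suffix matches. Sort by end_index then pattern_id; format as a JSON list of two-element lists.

Construct AC machine:
Trie nodes:
  0='ε' goto a→2 b→8 c→5 d→1
  1='d' goto c→18 d→14  [P0 ends]
  2='a' goto d→3
  3='ad' goto c→4
  4='adc' goto ·  [P1 ends]
  5='c' goto a→15 b→6
  6='cb' goto d→7  [P5 ends]
  7='cbd' goto ·  [P2 ends]
  8='b' goto a→9
  9='ba' goto a→10
  10='baa' goto b→11
  11='baab' goto b→12
  12='baabb' goto a→13
  13='baabba' goto ·  [P3 ends]
  14='dd' goto ·  [P4 ends]
  15='ca' goto b→16
  16='cab' goto d→17
  17='cabd' goto ·  [P6 ends]
  18='dc' goto ·  [P7 ends]

Failure links (BFS by depth):
  n1('d'): parent n0 fail=0; on 'd' 0 → fail=0;  out {0}∪∅={0}
  n2('a'): parent n0 fail=0; on 'a' 0 → fail=0;  out ∅∪∅=∅
  n5('c'): parent n0 fail=0; on 'c' 0 → fail=0;  out ∅∪∅=∅
  n8('b'): parent n0 fail=0; on 'b' 0 → fail=0;  out ∅∪∅=∅
  n3('ad'): parent n2 fail=0; on 'd' 0 → fail=1;  out ∅∪{0}={0}
  n6('cb'): parent n5 fail=0; on 'b' 0 → fail=8;  out {5}∪∅={5}
  n9('ba'): parent n8 fail=0; on 'a' 0 → fail=2;  out ∅∪∅=∅
  n14('dd'): parent n1 fail=0; on 'd' 0 → fail=1;  out {4}∪{0}={0,4}
  n15('ca'): parent n5 fail=0; on 'a' 0 → fail=2;  out ∅∪∅=∅
  n18('dc'): parent n1 fail=0; on 'c' 0 → fail=5;  out {7}∪∅={7}
  n4('adc'): parent n3 fail=1; on 'c' 1 → fail=18;  out {1}∪{7}={1,7}
  n7('cbd'): parent n6 fail=8; on 'd' 8→0 → fail=1;  out {2}∪{0}={0,2}
  n10('baa'): parent n9 fail=2; on 'a' 2→0 → fail=2;  out ∅∪∅=∅
  n16('cab'): parent n15 fail=2; on 'b' 2→0 → fail=8;  out ∅∪∅=∅
  n11('baab'): parent n10 fail=2; on 'b' 2→0 → fail=8;  out ∅∪∅=∅
  n17('cabd'): parent n16 fail=8; on 'd' 8→0 → fail=1;  out {6}∪{0}={0,6}
  n12('baabb'): parent n11 fail=8; on 'b' 8→0 → fail=8;  out ∅∪∅=∅
  n13('baabba'): parent n12 fail=8; on 'a' 8 → fail=9;  out {3}∪∅={3}

Run:
[0] read 'd'  n0⇒n1  emit P0@[0:0]
[1] read 'a'  n1⇒n2 ·f
[2] read 'd'  n2⇒n3  emit P0@[2:2]
[3] read 'c'  n3⇒n4  emit P1@[1:3],P7@[2:3]
[4] read 'a'  n4⇒n15 ·f
[5] read 'd'  n15⇒n3 ·f  emit P0@[5:5]
[6] read 'c'  n3⇒n4  emit P1@[4:6],P7@[5:6]
[7] read 'b'  n4⇒n6 ·f  emit P5@[6:7]
[8] read 'b'  n6⇒n8 ·f
[9] read 'c'  n8⇒n5 ·f
[10] read 'b'  n5⇒n6  emit P5@[9:10]
[11] read 'a'  n6⇒n9 ·f
[12] read 'a'  n9⇒n10
[13] read 'b'  n10⇒n11
[14] read 'b'  n11⇒n12
[15] read 'a'  n12⇒n13  emit P3@[10:15]
[16] read 'a'  n13⇒n10 ·f
[17] read 'd'  n10⇒n3 ·f  emit P0@[17:17]
[18] read 'a'  n3⇒n2 ·f
[19] read 'd'  n2⇒n3  emit P0@[19:19]
[20] read 'c'  n3⇒n4  emit P1@[18:20],P7@[19:20]
[21] read 'c'  n4⇒n5 ·f
[22] read 'd'  n5⇒n1 ·f  emit P0@[22:22]
[23] read 'c'  n1⇒n18  emit P7@[22:23]
[24] read 'c'  n18⇒n5 ·f

Matches: [[0,0],[2,0],[3,1],[3,7],[5,0],[6,1],[6,7],[7,5],[10,5],[15,3],[17,0],[19,0],[20,1],[20,7],[22,0],[23,7]]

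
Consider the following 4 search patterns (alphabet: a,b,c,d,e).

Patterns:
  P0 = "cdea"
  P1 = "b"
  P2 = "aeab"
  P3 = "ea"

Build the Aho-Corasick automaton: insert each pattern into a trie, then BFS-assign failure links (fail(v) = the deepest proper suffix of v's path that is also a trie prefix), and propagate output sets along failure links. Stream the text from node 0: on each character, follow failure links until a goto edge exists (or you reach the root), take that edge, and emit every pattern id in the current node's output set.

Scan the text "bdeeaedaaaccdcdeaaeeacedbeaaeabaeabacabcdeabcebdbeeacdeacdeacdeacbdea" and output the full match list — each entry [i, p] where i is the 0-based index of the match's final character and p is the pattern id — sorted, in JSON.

Build automaton:
Trie (insert patterns):
  n0 'ε': a→6 b→5 c→1 e→10
  n1 'c': d→2
  n2 'cd': e→3
  n3 'cde': a→4
  n4 'cdea': ·  [P0 ends]
  n5 'b': ·  [P1 ends]
  n6 'a': e→7
  n7 'ae': a→8
  n8 'aea': b→9
  n9 'aeab': ·  [P2 ends]
  n10 'e': a→11
  n11 'ea': ·  [P3 ends]

BFS fail/out derivation:
  n1('c'): parent n0 fail=0; on 'c' 0 → fail=0;  out ∅∪∅=∅
  n5('b'): parent n0 fail=0; on 'b' 0 → fail=0;  out {1}∪∅={1}
  n6('a'): parent n0 fail=0; on 'a' 0 → fail=0;  out ∅∪∅=∅
  n10('e'): parent n0 fail=0; on 'e' 0 → fail=0;  out ∅∪∅=∅
  n2('cd'): parent n1 fail=0; on 'd' 0 → fail=0;  out ∅∪∅=∅
  n7('ae'): parent n6 fail=0; on 'e' 0 → fail=10;  out ∅∪∅=∅
  n11('ea'): parent n10 fail=0; on 'a' 0 → fail=6;  out {3}∪∅={3}
  n3('cde'): parent n2 fail=0; on 'e' 0 → fail=10;  out ∅∪∅=∅
  n8('aea'): parent n7 fail=10; on 'a' 10 → fail=11;  out ∅∪{3}={3}
  n4('cdea'): parent n3 fail=10; on 'a' 10 → fail=11;  out {0}∪{3}={0,3}
  n9('aeab'): parent n8 fail=11; on 'b' 11→6→0 → fail=5;  out {2}∪{1}={1,2}

Text stream:
pos 0 'b': at 5  ** P1@[0:0]
pos 1 'd': at 0 (fail-walked)
pos 2 'e': at 10
pos 3 'e': at 10 (fail-walked)
pos 4 'a': at 11  ** P3@[3:4]
pos 5 'e': at 7 (fail-walked)
pos 6 'd': at 0 (fail-walked)
pos 7 'a': at 6
pos 8 'a': at 6 (fail-walked)
pos 9 'a': at 6 (fail-walked)
pos 10 'c': at 1 (fail-walked)
pos 11 'c': at 1 (fail-walked)
pos 12 'd': at 2
pos 13 'c': at 1 (fail-walked)
pos 14 'd': at 2
pos 15 'e': at 3
pos 16 'a': at 4  ** P0@[13:16],P3@[15:16]
pos 17 'a': at 6 (fail-walked)
pos 18 'e': at 7
pos 19 'e': at 10 (fail-walked)
pos 20 'a': at 11  ** P3@[19:20]
pos 21 'c': at 1 (fail-walked)
pos 22 'e': at 10 (fail-walked)
pos 23 'd': at 0 (fail-walked)
pos 24 'b': at 5  ** P1@[24:24]
pos 25 'e': at 10 (fail-walked)
pos 26 'a': at 11  ** P3@[25:26]
pos 27 'a': at 6 (fail-walked)
pos 28 'e': at 7
pos 29 'a': at 8  ** P3@[28:29]
pos 30 'b': at 9  ** P1@[30:30],P2@[27:30]
pos 31 'a': at 6 (fail-walked)
pos 32 'e': at 7
pos 33 'a': at 8  ** P3@[32:33]
pos 34 'b': at 9  ** P1@[34:34],P2@[31:34]
pos 35 'a': at 6 (fail-walked)
pos 36 'c': at 1 (fail-walked)
pos 37 'a': at 6 (fail-walked)
pos 38 'b': at 5 (fail-walked)  ** P1@[38:38]
pos 39 'c': at 1 (fail-walked)
pos 40 'd': at 2
pos 41 'e': at 3
pos 42 'a': at 4  ** P0@[39:42],P3@[41:42]
pos 43 'b': at 5 (fail-walked)  ** P1@[43:43]
pos 44 'c': at 1 (fail-walked)
pos 45 'e': at 10 (fail-walked)
pos 46 'b': at 5 (fail-walked)  ** P1@[46:46]
pos 47 'd': at 0 (fail-walked)
pos 48 'b': at 5  ** P1@[48:48]
pos 49 'e': at 10 (fail-walked)
pos 50 'e': at 10 (fail-walked)
pos 51 'a': at 11  ** P3@[50:51]
pos 52 'c': at 1 (fail-walked)
pos 53 'd': at 2
pos 54 'e': at 3
pos 55 'a': at 4  ** P0@[52:55],P3@[54:55]
pos 56 'c': at 1 (fail-walked)
pos 57 'd': at 2
pos 58 'e': at 3
pos 59 'a': at 4  ** P0@[56:59],P3@[58:59]
pos 60 'c': at 1 (fail-walked)
pos 61 'd': at 2
pos 62 'e': at 3
pos 63 'a': at 4  ** P0@[60:63],P3@[62:63]
pos 64 'c': at 1 (fail-walked)
pos 65 'b': at 5 (fail-walked)  ** P1@[65:65]
pos 66 'd': at 0 (fail-walked)
pos 67 'e': at 10
pos 68 'a': at 11  ** P3@[67:68]

All matches (sorted): [[0,1],[4,3],[16,0],[16,3],[20,3],[24,1],[26,3],[29,3],[30,1],[30,2],[33,3],[34,1],[34,2],[38,1],[42,0],[42,3],[43,1],[46,1],[48,1],[51,3],[55,0],[55,3],[59,0],[59,3],[63,0],[63,3],[65,1],[68,3]]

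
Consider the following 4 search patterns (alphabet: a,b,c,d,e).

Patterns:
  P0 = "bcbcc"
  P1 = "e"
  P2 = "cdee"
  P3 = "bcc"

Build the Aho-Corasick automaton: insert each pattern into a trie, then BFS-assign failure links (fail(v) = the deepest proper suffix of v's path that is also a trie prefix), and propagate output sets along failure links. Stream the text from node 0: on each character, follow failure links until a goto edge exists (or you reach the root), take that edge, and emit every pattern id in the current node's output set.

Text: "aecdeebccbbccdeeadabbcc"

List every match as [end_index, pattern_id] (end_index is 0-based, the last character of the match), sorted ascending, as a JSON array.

Construct AC machine:
Trie (insert patterns):
  0='ε' goto b→1 c→7 e→6
  1='b' goto c→2
  2='bc' goto b→3 c→11
  3='bcb' goto c→4
  4='bcbc' goto c→5
  5='bcbcc' goto ·  [P0 ends]
  6='e' goto ·  [P1 ends]
  7='c' goto d→8
  8='cd' goto e→9
  9='cde' goto e→10
  10='cdee' goto ·  [P2 ends]
  11='bcc' goto ·  [P3 ends]

BFS fail/out derivation:
  fail(1) 'b': from fail(0)=0 chase 'b': 0 ⇒ 0;  out=∅∪out(0)=∅
  fail(6) 'e': from fail(0)=0 chase 'e': 0 ⇒ 0;  out={1}∪out(0)={1}
  fail(7) 'c': from fail(0)=0 chase 'c': 0 ⇒ 0;  out=∅∪out(0)=∅
  fail(2) 'bc': from fail(1)=0 chase 'c': 0 ⇒ 7;  out=∅∪out(7)=∅
  fail(8) 'cd': from fail(7)=0 chase 'd': 0 ⇒ 0;  out=∅∪out(0)=∅
  fail(3) 'bcb': from fail(2)=7 chase 'b': 7→0 ⇒ 1;  out=∅∪out(1)=∅
  fail(9) 'cde': from fail(8)=0 chase 'e': 0 ⇒ 6;  out=∅∪out(6)={1}
  fail(11) 'bcc': from fail(2)=7 chase 'c': 7→0 ⇒ 7;  out={3}∪out(7)={3}
  fail(4) 'bcbc': from fail(3)=1 chase 'c': 1 ⇒ 2;  out=∅∪out(2)=∅
  fail(10) 'cdee': from fail(9)=6 chase 'e': 6→0 ⇒ 6;  out={2}∪out(6)={1,2}
  fail(5) 'bcbcc': from fail(4)=2 chase 'c': 2 ⇒ 11;  out={0}∪out(11)={0,3}

Scan:
pos 0 'a': at 0
pos 1 'e': at 6  → match P1@[1:1]
pos 2 'c': at 7 (via fail)
pos 3 'd': at 8
pos 4 'e': at 9  → match P1@[4:4]
pos 5 'e': at 10  → match P1@[5:5],P2@[2:5]
pos 6 'b': at 1 (via fail)
pos 7 'c': at 2
pos 8 'c': at 11  → match P3@[6:8]
pos 9 'b': at 1 (via fail)
pos 10 'b': at 1 (via fail)
pos 11 'c': at 2
pos 12 'c': at 11  → match P3@[10:12]
pos 13 'd': at 8 (via fail)
pos 14 'e': at 9  → match P1@[14:14]
pos 15 'e': at 10  → match P1@[15:15],P2@[12:15]
pos 16 'a': at 0 (via fail)
pos 17 'd': at 0
pos 18 'a': at 0
pos 19 'b': at 1
pos 20 'b': at 1 (via fail)
pos 21 'c': at 2
pos 22 'c': at 11  → match P3@[20:22]

Result: [[1,1],[4,1],[5,1],[5,2],[8,3],[12,3],[14,1],[15,1],[15,2],[22,3]]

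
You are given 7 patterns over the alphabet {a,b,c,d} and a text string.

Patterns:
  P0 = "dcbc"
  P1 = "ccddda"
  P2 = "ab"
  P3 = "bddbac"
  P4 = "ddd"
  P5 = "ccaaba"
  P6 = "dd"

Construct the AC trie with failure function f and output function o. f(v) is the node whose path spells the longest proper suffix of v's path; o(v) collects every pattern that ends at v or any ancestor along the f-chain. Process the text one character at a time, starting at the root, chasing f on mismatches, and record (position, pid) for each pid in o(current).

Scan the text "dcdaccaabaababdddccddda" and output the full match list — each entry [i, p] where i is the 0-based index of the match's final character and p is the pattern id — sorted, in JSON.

Construct AC machine:
Trie nodes:
  n0 'ε': a→11 b→13 c→5 d→1
  n1 'd': c→2 d→19
  n2 'dc': b→3
  n3 'dcb': c→4
  n4 'dcbc': ·  ←P0
  n5 'c': c→6
  n6 'cc': a→21 d→7
  n7 'ccd': d→8
  n8 'ccdd': d→9
  n9 'ccddd': a→10
  n10 'ccddda': ·  ←P1
  n11 'a': b→12
  n12 'ab': ·  ←P2
  n13 'b': d→14
  n14 'bd': d→15
  n15 'bdd': b→16
  n16 'bddb': a→17
  n17 'bddba': c→18
  n18 'bddbac': ·  ←P3
  n19 'dd': d→20  ←P6
  n20 'ddd': ·  ←P4
  n21 'cca': a→22
  n22 'ccaa': b→23
  n23 'ccaab': a→24
  n24 'ccaaba': ·  ←P5

Failure links (BFS by depth):
  fail(1) 'd': from fail(0)=0 chase 'd': 0 ⇒ 0;  out=∅∪out(0)=∅
  fail(5) 'c': from fail(0)=0 chase 'c': 0 ⇒ 0;  out=∅∪out(0)=∅
  fail(11) 'a': from fail(0)=0 chase 'a': 0 ⇒ 0;  out=∅∪out(0)=∅
  fail(13) 'b': from fail(0)=0 chase 'b': 0 ⇒ 0;  out=∅∪out(0)=∅
  fail(2) 'dc': from fail(1)=0 chase 'c': 0 ⇒ 5;  out=∅∪out(5)=∅
  fail(6) 'cc': from fail(5)=0 chase 'c': 0 ⇒ 5;  out=∅∪out(5)=∅
  fail(12) 'ab': from fail(11)=0 chase 'b': 0 ⇒ 13;  out={2}∪out(13)={2}
  fail(14) 'bd': from fail(13)=0 chase 'd': 0 ⇒ 1;  out=∅∪out(1)=∅
  fail(19) 'dd': from fail(1)=0 chase 'd': 0 ⇒ 1;  out={6}∪out(1)={6}
  fail(3) 'dcb': from fail(2)=5 chase 'b': 5→0 ⇒ 13;  out=∅∪out(13)=∅
  fail(7) 'ccd': from fail(6)=5 chase 'd': 5→0 ⇒ 1;  out=∅∪out(1)=∅
  fail(15) 'bdd': from fail(14)=1 chase 'd': 1 ⇒ 19;  out=∅∪out(19)={6}
  fail(20) 'ddd': from fail(19)=1 chase 'd': 1 ⇒ 19;  out={4}∪out(19)={4,6}
  fail(21) 'cca': from fail(6)=5 chase 'a': 5→0 ⇒ 11;  out=∅∪out(11)=∅
  fail(4) 'dcbc': from fail(3)=13 chase 'c': 13→0 ⇒ 5;  out={0}∪out(5)={0}
  fail(8) 'ccdd': from fail(7)=1 chase 'd': 1 ⇒ 19;  out=∅∪out(19)={6}
  fail(16) 'bddb': from fail(15)=19 chase 'b': 19→1→0 ⇒ 13;  out=∅∪out(13)=∅
  fail(22) 'ccaa': from fail(21)=11 chase 'a': 11→0 ⇒ 11;  out=∅∪out(11)=∅
  fail(9) 'ccddd': from fail(8)=19 chase 'd': 19 ⇒ 20;  out=∅∪out(20)={4,6}
  fail(17) 'bddba': from fail(16)=13 chase 'a': 13→0 ⇒ 11;  out=∅∪out(11)=∅
  fail(23) 'ccaab': from fail(22)=11 chase 'b': 11 ⇒ 12;  out=∅∪out(12)={2}
  fail(10) 'ccddda': from fail(9)=20 chase 'a': 20→19→1→0 ⇒ 11;  out={1}∪out(11)={1}
  fail(18) 'bddbac': from fail(17)=11 chase 'c': 11→0 ⇒ 5;  out={3}∪out(5)={3}
  fail(24) 'ccaaba': from fail(23)=12 chase 'a': 12→13→0 ⇒ 11;  out={5}∪out(11)={5}

Scan:
[0] read 'd'  n0⇒n1
[1] read 'c'  n1⇒n2
[2] read 'd'  n2⇒n1 ·f
[3] read 'a'  n1⇒n11 ·f
[4] read 'c'  n11⇒n5 ·f
[5] read 'c'  n5⇒n6
[6] read 'a'  n6⇒n21
[7] read 'a'  n21⇒n22
[8] read 'b'  n22⇒n23  → match P2@[7:8]
[9] read 'a'  n23⇒n24  → match P5@[4:9]
[10] read 'a'  n24⇒n11 ·f
[11] read 'b'  n11⇒n12  → match P2@[10:11]
[12] read 'a'  n12⇒n11 ·f
[13] read 'b'  n11⇒n12  → match P2@[12:13]
[14] read 'd'  n12⇒n14 ·f
[15] read 'd'  n14⇒n15  → match P6@[14:15]
[16] read 'd'  n15⇒n20 ·f  → match P4@[14:16],P6@[15:16]
[17] read 'c'  n20⇒n2 ·f
[18] read 'c'  n2⇒n6 ·f
[19] read 'd'  n6⇒n7
[20] read 'd'  n7⇒n8  → match P6@[19:20]
[21] read 'd'  n8⇒n9  → match P4@[19:21],P6@[20:21]
[22] read 'a'  n9⇒n10  → match P1@[17:22]

Matches: [[8,2],[9,5],[11,2],[13,2],[15,6],[16,4],[16,6],[20,6],[21,4],[21,6],[22,1]]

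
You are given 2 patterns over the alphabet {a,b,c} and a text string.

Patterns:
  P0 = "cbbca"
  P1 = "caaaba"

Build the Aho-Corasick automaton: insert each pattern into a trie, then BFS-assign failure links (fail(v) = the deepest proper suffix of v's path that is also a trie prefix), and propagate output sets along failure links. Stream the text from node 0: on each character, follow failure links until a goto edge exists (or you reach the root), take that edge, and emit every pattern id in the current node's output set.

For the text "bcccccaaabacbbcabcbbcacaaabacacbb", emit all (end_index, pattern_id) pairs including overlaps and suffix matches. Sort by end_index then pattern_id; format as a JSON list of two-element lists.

Build:
Trie (insert patterns):
  0='ε' goto c→1
  1='c' goto a→6 b→2
  2='cb' goto b→3
  3='cbb' goto c→4
  4='cbbc' goto a→5
  5='cbbca' goto ·  [P0 ends]
  6='ca' goto a→7
  7='caa' goto a→8
  8='caaa' goto b→9
  9='caaab' goto a→10
  10='caaaba' goto ·  [P1 ends]

Failure links (BFS by depth):
  fail(1) 'c': from fail(0)=0 chase 'c': 0 ⇒ 0;  out=∅∪out(0)=∅
  fail(2) 'cb': from fail(1)=0 chase 'b': 0 ⇒ 0;  out=∅∪out(0)=∅
  fail(6) 'ca': from fail(1)=0 chase 'a': 0 ⇒ 0;  out=∅∪out(0)=∅
  fail(3) 'cbb': from fail(2)=0 chase 'b': 0 ⇒ 0;  out=∅∪out(0)=∅
  fail(7) 'caa': from fail(6)=0 chase 'a': 0 ⇒ 0;  out=∅∪out(0)=∅
  fail(4) 'cbbc': from fail(3)=0 chase 'c': 0 ⇒ 1;  out=∅∪out(1)=∅
  fail(8) 'caaa': from fail(7)=0 chase 'a': 0 ⇒ 0;  out=∅∪out(0)=∅
  fail(5) 'cbbca': from fail(4)=1 chase 'a': 1 ⇒ 6;  out={0}∪out(6)={0}
  fail(9) 'caaab': from fail(8)=0 chase 'b': 0 ⇒ 0;  out=∅∪out(0)=∅
  fail(10) 'caaaba': from fail(9)=0 chase 'a': 0 ⇒ 0;  out={1}∪out(0)={1}

Run:
i=0 'b': node 0→0
i=1 'c': node 0→1
i=2 'c': node 1→1 ·f
i=3 'c': node 1→1 ·f
i=4 'c': node 1→1 ·f
i=5 'c': node 1→1 ·f
i=6 'a': node 1→6
i=7 'a': node 6→7
i=8 'a': node 7→8
i=9 'b': node 8→9
i=10 'a': node 9→10  emit P1@[5:10]
i=11 'c': node 10→1 ·f
i=12 'b': node 1→2
i=13 'b': node 2→3
i=14 'c': node 3→4
i=15 'a': node 4→5  emit P0@[11:15]
i=16 'b': node 5→0 ·f
i=17 'c': node 0→1
i=18 'b': node 1→2
i=19 'b': node 2→3
i=20 'c': node 3→4
i=21 'a': node 4→5  emit P0@[17:21]
i=22 'c': node 5→1 ·f
i=23 'a': node 1→6
i=24 'a': node 6→7
i=25 'a': node 7→8
i=26 'b': node 8→9
i=27 'a': node 9→10  emit P1@[22:27]
i=28 'c': node 10→1 ·f
i=29 'a': node 1→6
i=30 'c': node 6→1 ·f
i=31 'b': node 1→2
i=32 'b': node 2→3

Result: [[10,1],[15,0],[21,0],[27,1]]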